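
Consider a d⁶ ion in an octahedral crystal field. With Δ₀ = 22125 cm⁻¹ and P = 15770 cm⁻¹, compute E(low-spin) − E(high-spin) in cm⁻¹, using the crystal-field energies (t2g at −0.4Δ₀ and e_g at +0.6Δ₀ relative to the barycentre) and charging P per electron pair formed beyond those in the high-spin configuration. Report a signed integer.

-12710

High-spin d⁶ fills as t2g^4 e_g^2 with CFSE 4(−0.4) + 2(+0.6) = -0.4Δ₀ = -8850 cm⁻¹.
For low-spin the configuration is t2g^6 e_g^0: orbital energy -2.4 × 22125 = -53100 cm⁻¹, and 2 additional pairs relative to high-spin add 31540 cm⁻¹, giving -21560 cm⁻¹.
E(LS) − E(HS) = -21560 − (-8850) = -12710 cm⁻¹.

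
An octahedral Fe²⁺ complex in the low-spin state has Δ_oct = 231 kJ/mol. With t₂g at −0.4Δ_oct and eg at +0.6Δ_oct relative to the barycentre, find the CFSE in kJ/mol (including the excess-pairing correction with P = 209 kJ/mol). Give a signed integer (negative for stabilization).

-136

Group 8 minus oxidation state +2 gives a d⁶ configuration for Fe²⁺.
Electron filling gives t₂g⁶ eg⁰.
Orbital CFSE = 6(-0.4) + 0(0.6) = -2.4Δ_oct = -2.4 × 231 = -554 kJ/mol.
Pairing penalty: 3 pairs vs 1 in the high-spin reference → 2 extra × P = 418 kJ/mol.
Overall CFSE = -554 + 418 = -136 kJ/mol.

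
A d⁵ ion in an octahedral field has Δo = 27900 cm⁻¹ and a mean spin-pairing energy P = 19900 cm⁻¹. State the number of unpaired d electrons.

1

Here Δo > P (27900 > 19900), so the low-spin state is favoured.
Filling d⁵ accordingly: t2g^5 e_g^0.
Unpaired electrons: 1.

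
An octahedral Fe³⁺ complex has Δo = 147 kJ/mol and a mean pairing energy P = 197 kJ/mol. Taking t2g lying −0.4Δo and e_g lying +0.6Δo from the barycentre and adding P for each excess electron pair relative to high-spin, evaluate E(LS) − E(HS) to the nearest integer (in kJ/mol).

100

Fe sits in group 8; removing 3 electrons leaves Fe³⁺ with 8 − 3 = 5 d electrons.
In the high-spin limit (t2g^3 e_g^2) the orbital term is 0.0Δo = 0 kJ/mol, with no excess pairing.
For low-spin the configuration is t2g^5 e_g^0: orbital energy -2.0 × 147 = -294 kJ/mol, and 2 additional pairs relative to high-spin add 394 kJ/mol, giving 100 kJ/mol.
Thus E(LS) − E(HS) = 100 kJ/mol.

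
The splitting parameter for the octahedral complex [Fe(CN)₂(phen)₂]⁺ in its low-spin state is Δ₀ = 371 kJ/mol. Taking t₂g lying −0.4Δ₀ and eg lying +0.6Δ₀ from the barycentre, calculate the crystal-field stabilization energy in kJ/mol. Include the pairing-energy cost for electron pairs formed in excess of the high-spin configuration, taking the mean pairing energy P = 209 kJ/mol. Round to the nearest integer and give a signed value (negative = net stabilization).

-324

Ligand charges: 2×(-1) from CN⁻ and 2×(+0) from phen sum to -2; with overall charge +1, Fe is +3.
Fe is in group 8, so Fe³⁺ is d⁵ (8 − 3 = 5).
Configuration: t₂g⁵ eg⁰.
The orbital stabilization is -2.0Δ₀ = -2.0 × 371 = -742 kJ/mol.
High-spin d⁵ would be t₂g³ eg² with 0 pairs; low-spin has 2, so 2 excess pairs cost +2P = +418 kJ/mol.
Overall CFSE = -742 + 418 = -324 kJ/mol.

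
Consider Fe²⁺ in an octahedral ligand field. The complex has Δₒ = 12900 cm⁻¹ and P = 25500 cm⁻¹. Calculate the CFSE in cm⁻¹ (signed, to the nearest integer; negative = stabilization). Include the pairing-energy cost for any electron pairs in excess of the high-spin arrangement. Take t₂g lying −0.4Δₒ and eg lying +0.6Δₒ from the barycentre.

Fe is in group 8, so Fe²⁺ is d⁶ (8 − 2 = 6).
Here Δₒ < P (12900 < 25500), so the high-spin state is favoured.
Configuration: t₂g⁴ eg².
Orbital CFSE = -0.4Δₒ = -0.4 × 12900 = -5160 cm⁻¹.
High-spin has no excess pairs, so no pairing correction applies.

-5160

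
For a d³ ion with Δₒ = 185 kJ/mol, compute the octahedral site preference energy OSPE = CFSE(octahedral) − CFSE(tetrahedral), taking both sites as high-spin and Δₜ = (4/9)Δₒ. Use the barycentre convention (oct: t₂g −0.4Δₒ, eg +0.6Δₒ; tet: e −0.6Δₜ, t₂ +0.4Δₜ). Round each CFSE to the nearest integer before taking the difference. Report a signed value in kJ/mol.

Octahedral (high-spin): t2g^3 e_g^0, CFSE = 3(−0.4) + 0(+0.6) = -1.2Δₒ = -1.2 × 185 = -222 kJ/mol.
Tetrahedral: e^2 t2^1, CFSE = 2(−0.6) + 1(+0.4) = -0.8Δₜ = -0.8 × (4/9) × 185 = -66 kJ/mol.
Subtracting, OSPE = -222 − (-66) = -156 kJ/mol.

-156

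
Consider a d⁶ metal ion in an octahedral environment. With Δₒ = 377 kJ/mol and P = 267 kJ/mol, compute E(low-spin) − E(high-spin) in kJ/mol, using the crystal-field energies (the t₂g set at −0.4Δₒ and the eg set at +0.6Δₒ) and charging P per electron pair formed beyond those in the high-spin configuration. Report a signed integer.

High-spin: t₂g⁴ eg², CFSE = -0.4Δₒ = -151 kJ/mol.
Low-spin t₂g⁶ eg⁰ gives -2.4Δₒ = -905 kJ/mol, but forming 2 extra pairs costs 2P = 534 kJ/mol, so E(LS) = -905 + 534 = -371 kJ/mol.
The difference is -371 − (-151) = -220 kJ/mol, so low-spin lies lower.

-220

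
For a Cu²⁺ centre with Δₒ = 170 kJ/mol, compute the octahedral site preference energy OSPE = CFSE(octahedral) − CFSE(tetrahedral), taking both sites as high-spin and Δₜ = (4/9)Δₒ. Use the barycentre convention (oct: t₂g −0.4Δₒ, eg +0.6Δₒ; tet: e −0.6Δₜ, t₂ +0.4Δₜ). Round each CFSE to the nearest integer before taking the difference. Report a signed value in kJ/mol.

Cu sits in group 11; removing 2 electrons leaves Cu²⁺ with 11 − 2 = 9 d electrons.
In an octahedral site d⁹ (HS) is t2g^6 e_g^3, giving CFSE(oct) = -0.6Δₒ = -102 kJ/mol.
Tetrahedral e^4 t2^5 gives -0.4Δₜ = -0.4 × (4/9) × 170 = -30 kJ/mol.
OSPE = CFSE(oct) − CFSE(tet) = -102 − (-30) = -72 kJ/mol.

-72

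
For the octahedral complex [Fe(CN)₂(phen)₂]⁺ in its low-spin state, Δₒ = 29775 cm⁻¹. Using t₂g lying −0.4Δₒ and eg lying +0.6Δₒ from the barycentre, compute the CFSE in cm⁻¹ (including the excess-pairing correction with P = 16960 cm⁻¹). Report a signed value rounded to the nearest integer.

Ligand charges: 2×(-1) from CN⁻ and 2×(+0) from phen sum to -2; with overall charge +1, Fe is +3.
Fe is in group 8, so Fe³⁺ is d⁵ (8 − 3 = 5).
The d⁵ electrons fill as t₂g⁵ eg⁰.
Orbital CFSE = 5(-0.4) + 0(0.6) = -2.0Δₒ = -2.0 × 29775 = -59550 cm⁻¹.
Pairing penalty: 2 pairs vs 0 in the high-spin reference → 2 extra × P = 33920 cm⁻¹.
Combining: -59550 + 33920 = -25630 cm⁻¹.

-25630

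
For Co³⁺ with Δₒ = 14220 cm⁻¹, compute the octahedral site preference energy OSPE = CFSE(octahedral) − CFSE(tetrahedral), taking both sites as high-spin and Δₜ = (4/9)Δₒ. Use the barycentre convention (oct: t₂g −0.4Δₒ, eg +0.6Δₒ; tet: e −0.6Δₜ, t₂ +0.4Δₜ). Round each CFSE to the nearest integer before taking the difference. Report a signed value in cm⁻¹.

-1896

Co³⁺: group 9, so d-count = 9 − 3 = 6.
In an octahedral site d⁶ (HS) is t₂g⁴ eg², giving CFSE(oct) = -0.4Δₒ = -5688 cm⁻¹.
In a tetrahedral site the filling is e³ t₂³: CFSE(tet) = -0.6Δₜ = -0.6 × (4/9)(14220) = -3792 cm⁻¹.
Subtracting, OSPE = -5688 − (-3792) = -1896 cm⁻¹.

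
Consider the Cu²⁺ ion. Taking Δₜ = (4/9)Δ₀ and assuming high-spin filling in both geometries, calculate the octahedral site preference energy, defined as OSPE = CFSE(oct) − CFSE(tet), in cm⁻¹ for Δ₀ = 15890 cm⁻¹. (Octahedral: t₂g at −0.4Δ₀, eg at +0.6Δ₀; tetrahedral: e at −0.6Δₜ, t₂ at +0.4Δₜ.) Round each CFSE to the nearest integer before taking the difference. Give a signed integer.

-6709

Cu is in group 11, so Cu²⁺ is d⁹ (11 − 2 = 9).
In an octahedral site d⁹ (HS) is t₂g⁶ eg³, giving CFSE(oct) = -0.6Δ₀ = -9534 cm⁻¹.
In a tetrahedral site the filling is e⁴ t₂⁵: CFSE(tet) = -0.4Δₜ = -0.4 × (4/9)(15890) = -2825 cm⁻¹.
OSPE = -9534 − (-2825) = -6709 cm⁻¹.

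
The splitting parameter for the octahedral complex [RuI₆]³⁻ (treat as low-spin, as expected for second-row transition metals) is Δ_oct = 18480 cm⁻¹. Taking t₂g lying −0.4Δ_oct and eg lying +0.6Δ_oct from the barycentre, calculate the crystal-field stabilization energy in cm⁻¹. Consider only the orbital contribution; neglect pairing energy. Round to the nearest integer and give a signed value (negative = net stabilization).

-36960

Each I⁻ contributes -1; 6 × (-1) = -6. With overall charge -3, Ru is in the +3 oxidation state.
Ru is in group 8, so Ru³⁺ is d⁵ (8 − 3 = 5).
Configuration: t₂g⁵ eg⁰.
The orbital stabilization is -2.0Δ_oct = -2.0 × 18480 = -36960 cm⁻¹.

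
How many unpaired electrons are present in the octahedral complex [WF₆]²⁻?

Each F⁻ contributes -1; 6 × (-1) = -6. With overall charge -2, W is in the +4 oxidation state.
W is in group 6, so W⁴⁺ is d² (6 − 4 = 2).
Configuration: t2g^2 e_g^0, giving 2 unpaired electrons.

2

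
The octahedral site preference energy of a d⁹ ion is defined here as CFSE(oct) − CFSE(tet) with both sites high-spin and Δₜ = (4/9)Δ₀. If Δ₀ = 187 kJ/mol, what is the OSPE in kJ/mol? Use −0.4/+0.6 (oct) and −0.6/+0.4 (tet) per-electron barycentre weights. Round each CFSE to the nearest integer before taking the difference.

Octahedral high-spin t₂g⁶ eg³: CFSE = -0.6 × 187 = -112 kJ/mol.
In a tetrahedral site the filling is e⁴ t₂⁵: CFSE(tet) = -0.4Δₜ = -0.4 × (4/9)(187) = -33 kJ/mol.
OSPE = CFSE(oct) − CFSE(tet) = -112 − (-33) = -79 kJ/mol.

-79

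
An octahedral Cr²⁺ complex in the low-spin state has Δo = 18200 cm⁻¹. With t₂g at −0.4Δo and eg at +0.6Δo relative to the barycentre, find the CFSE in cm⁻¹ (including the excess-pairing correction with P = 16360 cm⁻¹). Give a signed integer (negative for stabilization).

Cr²⁺: group 6, so d-count = 6 − 2 = 4.
The d⁴ electrons fill as t₂g⁴ eg⁰.
The orbital stabilization is -1.6Δo = -1.6 × 18200 = -29120 cm⁻¹.
Pairing penalty: 1 pair vs 0 in the high-spin reference → 1 extra × P = 16360 cm⁻¹.
Overall CFSE = -29120 + 16360 = -12760 cm⁻¹.

-12760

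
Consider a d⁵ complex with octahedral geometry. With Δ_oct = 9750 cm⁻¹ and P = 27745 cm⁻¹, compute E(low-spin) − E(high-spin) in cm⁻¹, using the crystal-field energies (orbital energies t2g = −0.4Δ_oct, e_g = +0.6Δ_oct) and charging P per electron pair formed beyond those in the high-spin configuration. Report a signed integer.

In the high-spin limit (t2g^3 e_g^2) the orbital term is 0.0Δ_oct = 0 cm⁻¹, with no excess pairing.
For low-spin the configuration is t2g^5 e_g^0: orbital energy -2.0 × 9750 = -19500 cm⁻¹, and 2 additional pairs relative to high-spin add 55490 cm⁻¹, giving 35990 cm⁻¹.
Thus E(LS) − E(HS) = 35990 cm⁻¹.

35990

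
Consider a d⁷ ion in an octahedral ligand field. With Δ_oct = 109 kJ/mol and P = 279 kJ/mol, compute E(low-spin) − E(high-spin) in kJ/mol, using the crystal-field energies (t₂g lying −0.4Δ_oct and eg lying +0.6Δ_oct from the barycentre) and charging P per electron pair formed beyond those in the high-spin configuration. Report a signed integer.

High-spin d⁷ fills as t₂g⁵ eg² with CFSE 5(−0.4) + 2(+0.6) = -0.8Δ_oct = -87 kJ/mol.
For low-spin the configuration is t₂g⁶ eg¹: orbital energy -1.8 × 109 = -196 kJ/mol, and 1 additional pair relative to high-spin adds 279 kJ/mol, giving 83 kJ/mol.
The difference is 83 − (-87) = 170 kJ/mol, so high-spin lies lower.

170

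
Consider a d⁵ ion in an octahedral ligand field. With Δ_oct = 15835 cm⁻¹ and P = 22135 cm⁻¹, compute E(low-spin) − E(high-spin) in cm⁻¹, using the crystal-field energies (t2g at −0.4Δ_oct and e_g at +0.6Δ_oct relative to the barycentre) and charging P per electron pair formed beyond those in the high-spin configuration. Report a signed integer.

12600

High-spin: t2g^3 e_g^2, CFSE = 0.0Δ_oct = 0 cm⁻¹.
For low-spin the configuration is t2g^5 e_g^0: orbital energy -2.0 × 15835 = -31670 cm⁻¹, and 2 additional pairs relative to high-spin add 44270 cm⁻¹, giving 12600 cm⁻¹.
Thus E(LS) − E(HS) = 12600 cm⁻¹.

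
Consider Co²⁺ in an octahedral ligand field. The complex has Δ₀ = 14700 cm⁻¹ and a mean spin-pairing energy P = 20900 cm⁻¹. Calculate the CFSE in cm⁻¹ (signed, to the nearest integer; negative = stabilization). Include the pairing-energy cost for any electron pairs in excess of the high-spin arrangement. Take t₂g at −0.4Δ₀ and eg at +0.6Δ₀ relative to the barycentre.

Co²⁺: group 9, so d-count = 9 − 2 = 7.
Here Δ₀ < P (14700 < 20900), so the high-spin state is favoured.
That gives t₂g⁵ eg².
Orbital CFSE = -0.8Δ₀ = -0.8 × 14700 = -11760 cm⁻¹.
High-spin has no excess pairs, so no pairing correction applies.

-11760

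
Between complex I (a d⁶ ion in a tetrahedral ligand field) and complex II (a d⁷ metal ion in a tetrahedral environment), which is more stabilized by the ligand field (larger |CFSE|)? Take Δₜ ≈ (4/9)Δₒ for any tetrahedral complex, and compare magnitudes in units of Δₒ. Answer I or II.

I: With tetrahedral geometry the complex is necessarily high-spin; e^3 t2^3, CFSE = -0.6Δₜ ≈ -0.27Δₒ.
II: With tetrahedral geometry the complex is necessarily high-spin; e⁴ t₂³, CFSE = -1.2Δₜ ≈ -0.53Δₒ.
So II has the larger |CFSE|.

II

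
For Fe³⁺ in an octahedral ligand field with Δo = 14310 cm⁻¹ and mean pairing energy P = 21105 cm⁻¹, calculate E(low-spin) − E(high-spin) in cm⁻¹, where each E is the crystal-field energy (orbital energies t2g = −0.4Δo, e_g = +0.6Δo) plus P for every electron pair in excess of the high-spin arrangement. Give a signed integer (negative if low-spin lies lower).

Group 8 minus oxidation state +3 gives a d⁵ configuration for Fe³⁺.
High-spin d⁵ fills as t2g^3 e_g^2 with CFSE 3(−0.4) + 2(+0.6) = 0.0Δo = 0 cm⁻¹.
Low-spin t2g^5 e_g^0 gives -2.0Δo = -28620 cm⁻¹, but forming 2 extra pairs costs 2P = 42210 cm⁻¹, so E(LS) = -28620 + 42210 = 13590 cm⁻¹.
The difference is 13590 − (0) = 13590 cm⁻¹, so high-spin lies lower.

13590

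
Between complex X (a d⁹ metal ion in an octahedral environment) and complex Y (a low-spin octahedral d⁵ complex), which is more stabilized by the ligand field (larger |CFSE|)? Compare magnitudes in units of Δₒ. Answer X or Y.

Y

X: t₂g⁶ eg³, CFSE = -0.6Δₒ.
Y: t₂g⁵ eg⁰, CFSE = -2.0Δₒ.
So Y has the larger |CFSE|.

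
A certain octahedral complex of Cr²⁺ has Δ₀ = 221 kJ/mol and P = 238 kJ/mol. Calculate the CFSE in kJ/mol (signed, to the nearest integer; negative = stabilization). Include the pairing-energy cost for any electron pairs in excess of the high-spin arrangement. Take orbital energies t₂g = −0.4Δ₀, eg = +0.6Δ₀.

Cr sits in group 6; removing 2 electrons leaves Cr²⁺ with 6 − 2 = 4 d electrons.
With Δ₀ < P the complex is high-spin.
That gives t₂g³ eg¹.
Orbital CFSE = -0.6Δ₀ = -0.6 × 221 = -133 kJ/mol.
High-spin has no excess pairs, so no pairing correction applies.

-133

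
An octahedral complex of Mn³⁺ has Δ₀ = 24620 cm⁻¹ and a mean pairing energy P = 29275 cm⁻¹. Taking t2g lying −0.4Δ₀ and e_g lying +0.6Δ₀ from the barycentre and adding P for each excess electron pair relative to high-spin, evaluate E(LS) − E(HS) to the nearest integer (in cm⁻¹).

Mn sits in group 7; removing 3 electrons leaves Mn³⁺ with 7 − 3 = 4 d electrons.
High-spin: t2g^3 e_g^1, CFSE = -0.6Δ₀ = -14772 cm⁻¹.
For low-spin the configuration is t2g^4 e_g^0: orbital energy -1.6 × 24620 = -39392 cm⁻¹, and 1 additional pair relative to high-spin adds 29275 cm⁻¹, giving -10117 cm⁻¹.
The difference is -10117 − (-14772) = 4655 cm⁻¹, so high-spin lies lower.

4655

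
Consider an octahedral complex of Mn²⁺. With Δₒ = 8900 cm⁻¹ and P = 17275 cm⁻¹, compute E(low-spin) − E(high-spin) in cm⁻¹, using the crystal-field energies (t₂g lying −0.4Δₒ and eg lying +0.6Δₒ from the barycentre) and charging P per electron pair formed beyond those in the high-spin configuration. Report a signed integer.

16750

Mn sits in group 7; removing 2 electrons leaves Mn²⁺ with 7 − 2 = 5 d electrons.
High-spin d⁵ fills as t₂g³ eg² with CFSE 3(−0.4) + 2(+0.6) = 0.0Δₒ = 0 cm⁻¹.
For low-spin the configuration is t₂g⁵ eg⁰: orbital energy -2.0 × 8900 = -17800 cm⁻¹, and 2 additional pairs relative to high-spin add 34550 cm⁻¹, giving 16750 cm⁻¹.
E(LS) − E(HS) = 16750 − (0) = 16750 cm⁻¹.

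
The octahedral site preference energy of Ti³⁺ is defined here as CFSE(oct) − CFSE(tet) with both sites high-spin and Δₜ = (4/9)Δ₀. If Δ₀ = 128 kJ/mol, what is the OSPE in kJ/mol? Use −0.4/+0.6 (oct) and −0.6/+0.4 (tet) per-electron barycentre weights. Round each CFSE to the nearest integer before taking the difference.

-17

Ti sits in group 4; removing 3 electrons leaves Ti³⁺ with 4 − 3 = 1 d electrons.
Octahedral high-spin t₂g¹ eg⁰: CFSE = -0.4 × 128 = -51 kJ/mol.
Tetrahedral: e¹ t₂⁰, CFSE = 1(−0.6) + 0(+0.4) = -0.6Δₜ = -0.6 × (4/9) × 128 = -34 kJ/mol.
OSPE = CFSE(oct) − CFSE(tet) = -51 − (-34) = -17 kJ/mol.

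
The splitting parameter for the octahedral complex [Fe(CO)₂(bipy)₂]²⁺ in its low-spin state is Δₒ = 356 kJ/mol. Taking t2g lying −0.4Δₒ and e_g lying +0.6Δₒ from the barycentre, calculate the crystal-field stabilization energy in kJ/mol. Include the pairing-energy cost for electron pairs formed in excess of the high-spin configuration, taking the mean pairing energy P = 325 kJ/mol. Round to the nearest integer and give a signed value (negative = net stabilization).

Ligand charges: 2×(+0) from CO and 2×(+0) from bipy sum to +0; with overall charge +2, Fe is +2.
Group 8 minus oxidation state +2 gives a d⁶ configuration for Fe²⁺.
Electron filling gives t2g^6 e_g^0.
CFSE(orbital) = 6×(-0.4Δₒ) + 0×(0.6Δₒ) = -2.4Δₒ; with Δₒ = 356 kJ/mol that is -854 kJ/mol.
Pairing penalty: 3 pairs vs 1 in the high-spin reference → 2 extra × P = 650 kJ/mol.
Net CFSE = -854 + 650 = -204 kJ/mol.

-204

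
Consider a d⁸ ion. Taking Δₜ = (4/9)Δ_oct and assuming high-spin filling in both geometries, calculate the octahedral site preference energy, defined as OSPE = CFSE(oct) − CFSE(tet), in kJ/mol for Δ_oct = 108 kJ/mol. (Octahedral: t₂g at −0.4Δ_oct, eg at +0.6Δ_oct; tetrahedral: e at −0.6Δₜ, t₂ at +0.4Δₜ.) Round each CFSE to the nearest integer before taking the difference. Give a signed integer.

Octahedral high-spin t₂g⁶ eg²: CFSE = -1.2 × 108 = -130 kJ/mol.
Tetrahedral e⁴ t₂⁴ gives -0.8Δₜ = -0.8 × (4/9) × 108 = -38 kJ/mol.
OSPE = CFSE(oct) − CFSE(tet) = -130 − (-38) = -92 kJ/mol.

-92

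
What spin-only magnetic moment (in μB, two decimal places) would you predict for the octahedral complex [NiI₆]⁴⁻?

Each I⁻ contributes -1; 6 × (-1) = -6. With overall charge -4, Ni is in the +2 oxidation state.
Group 10 minus oxidation state +2 gives a d⁸ configuration for Ni²⁺.
Configuration: t₂g⁶ eg² → 2 unpaired electrons.
μ(spin-only) = √[2(2+2)] = √8 ≈ 2.83 μB.

2.83 μB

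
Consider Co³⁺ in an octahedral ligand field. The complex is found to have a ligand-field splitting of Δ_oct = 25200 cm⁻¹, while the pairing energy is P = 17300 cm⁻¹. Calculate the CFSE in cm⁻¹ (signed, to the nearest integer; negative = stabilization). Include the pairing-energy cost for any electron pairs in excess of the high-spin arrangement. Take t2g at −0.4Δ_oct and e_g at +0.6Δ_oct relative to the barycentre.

Co is in group 9, so Co³⁺ is d⁶ (9 − 3 = 6).
Δ_oct > P, so pairing is preferred: the ground state is low-spin.
Configuration: t2g^6 e_g^0.
Orbital CFSE = -2.4Δ_oct = -2.4 × 25200 = -60480 cm⁻¹.
Excess pairs vs high-spin: 3 − 1 = 2; pairing cost = +34600 cm⁻¹.
Net CFSE = -60480 + 34600 = -25880 cm⁻¹.

-25880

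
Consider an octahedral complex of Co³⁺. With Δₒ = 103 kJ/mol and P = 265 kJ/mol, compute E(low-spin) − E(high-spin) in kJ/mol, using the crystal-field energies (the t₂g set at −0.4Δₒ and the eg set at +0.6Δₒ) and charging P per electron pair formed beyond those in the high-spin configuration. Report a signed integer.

Co³⁺: group 9, so d-count = 9 − 3 = 6.
High-spin d⁶ fills as t₂g⁴ eg² with CFSE 4(−0.4) + 2(+0.6) = -0.4Δₒ = -41 kJ/mol.
Low-spin t₂g⁶ eg⁰ gives -2.4Δₒ = -247 kJ/mol, but forming 2 extra pairs costs 2P = 530 kJ/mol, so E(LS) = -247 + 530 = 283 kJ/mol.
Thus E(LS) − E(HS) = 324 kJ/mol.

324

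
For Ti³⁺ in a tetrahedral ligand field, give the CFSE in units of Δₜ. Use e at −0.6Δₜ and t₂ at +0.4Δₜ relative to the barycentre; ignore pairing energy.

-0.6 Δₜ

Group 4 minus oxidation state +3 gives a d¹ configuration for Ti³⁺.
With tetrahedral geometry the complex is necessarily high-spin.
Configuration: e¹ t₂⁰.
CFSE = 1(-0.6Δₜ) + 0(0.4Δₜ) = -0.6Δₜ + 0.0Δₜ = -0.6Δₜ.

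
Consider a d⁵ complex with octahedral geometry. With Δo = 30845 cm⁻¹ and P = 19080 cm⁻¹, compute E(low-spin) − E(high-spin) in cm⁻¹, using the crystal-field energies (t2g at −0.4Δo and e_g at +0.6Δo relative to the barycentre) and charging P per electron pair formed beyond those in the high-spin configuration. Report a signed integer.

In the high-spin limit (t2g^3 e_g^2) the orbital term is 0.0Δo = 0 cm⁻¹, with no excess pairing.
For low-spin the configuration is t2g^5 e_g^0: orbital energy -2.0 × 30845 = -61690 cm⁻¹, and 2 additional pairs relative to high-spin add 38160 cm⁻¹, giving -23530 cm⁻¹.
E(LS) − E(HS) = -23530 − (0) = -23530 cm⁻¹.

-23530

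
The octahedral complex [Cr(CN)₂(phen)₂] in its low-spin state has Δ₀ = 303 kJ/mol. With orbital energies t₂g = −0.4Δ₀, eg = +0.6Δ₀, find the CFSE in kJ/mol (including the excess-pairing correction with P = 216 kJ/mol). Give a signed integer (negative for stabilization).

Ligand charges: 2×(-1) from CN⁻ and 2×(+0) from phen sum to -2; with overall charge +0, Cr is +2.
Cr²⁺: group 6, so d-count = 6 − 2 = 4.
The d⁴ electrons fill as t₂g⁴ eg⁰.
CFSE(orbital) = 4×(-0.4Δ₀) + 0×(0.6Δ₀) = -1.6Δ₀; with Δ₀ = 303 kJ/mol that is -485 kJ/mol.
High-spin d⁴ would be t₂g³ eg¹ with 0 pairs; low-spin has 1, so 1 excess pair costs +1P = +216 kJ/mol.
Net CFSE = -485 + 216 = -269 kJ/mol.

-269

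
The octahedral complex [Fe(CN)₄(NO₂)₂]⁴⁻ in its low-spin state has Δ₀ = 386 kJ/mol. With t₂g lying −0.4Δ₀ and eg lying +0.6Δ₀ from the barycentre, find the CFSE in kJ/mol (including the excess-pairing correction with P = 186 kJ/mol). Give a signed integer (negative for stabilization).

Ligand charges: 4×(-1) from CN⁻ and 2×(-1) from NO₂⁻ sum to -6; with overall charge -4, Fe is +2.
Fe is in group 8, so Fe²⁺ is d⁶ (8 − 2 = 6).
Configuration: t₂g⁶ eg⁰.
CFSE(orbital) = 6×(-0.4Δ₀) + 0×(0.6Δ₀) = -2.4Δ₀; with Δ₀ = 386 kJ/mol that is -926 kJ/mol.
Relative to high-spin t₂g⁴ eg² (1 paired), the low-spin configuration has 2 additional pairs, contributing +2 × 186 = +372 kJ/mol.
Net CFSE = -926 + 372 = -554 kJ/mol.

-554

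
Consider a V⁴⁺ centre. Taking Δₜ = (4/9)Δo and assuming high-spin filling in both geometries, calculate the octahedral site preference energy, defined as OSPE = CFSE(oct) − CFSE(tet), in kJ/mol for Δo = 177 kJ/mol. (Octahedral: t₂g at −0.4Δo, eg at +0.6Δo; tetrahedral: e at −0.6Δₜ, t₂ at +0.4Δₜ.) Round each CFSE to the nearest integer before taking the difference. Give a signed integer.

V is in group 5, so V⁴⁺ is d¹ (5 − 4 = 1).
Octahedral high-spin t2g^1 e_g^0: CFSE = -0.4 × 177 = -71 kJ/mol.
In a tetrahedral site the filling is e^1 t2^0: CFSE(tet) = -0.6Δₜ = -0.6 × (4/9)(177) = -47 kJ/mol.
OSPE = CFSE(oct) − CFSE(tet) = -71 − (-47) = -24 kJ/mol.

-24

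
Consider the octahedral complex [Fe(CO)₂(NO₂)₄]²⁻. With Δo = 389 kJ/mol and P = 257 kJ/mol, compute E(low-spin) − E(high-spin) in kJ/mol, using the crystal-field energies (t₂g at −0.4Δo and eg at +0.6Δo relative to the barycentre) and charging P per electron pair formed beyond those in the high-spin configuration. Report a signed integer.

-264

Ligand charges: 2×(+0) from CO and 4×(-1) from NO₂⁻ sum to -4; with overall charge -2, Fe is +2.
Fe is in group 8, so Fe²⁺ is d⁶ (8 − 2 = 6).
High-spin: t₂g⁴ eg², CFSE = -0.4Δo = -156 kJ/mol.
Low-spin: t₂g⁶ eg⁰, orbital CFSE = -2.4Δo = -934 kJ/mol; plus 2 excess pairs × P = +514 kJ/mol; total -420 kJ/mol.
The difference is -420 − (-156) = -264 kJ/mol, so low-spin lies lower.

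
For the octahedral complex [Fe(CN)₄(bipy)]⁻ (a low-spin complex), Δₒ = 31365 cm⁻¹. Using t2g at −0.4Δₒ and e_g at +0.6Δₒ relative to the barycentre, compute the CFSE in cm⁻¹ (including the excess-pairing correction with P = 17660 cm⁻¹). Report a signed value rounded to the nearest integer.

Ligand charges: 4×(-1) from CN⁻ and 1×(+0) from bipy sum to -4; with overall charge -1, Fe is +3.
Fe sits in group 8; removing 3 electrons leaves Fe³⁺ with 8 − 3 = 5 d electrons.
The d⁵ electrons fill as t2g^5 e_g^0.
The orbital stabilization is -2.0Δₒ = -2.0 × 31365 = -62730 cm⁻¹.
Pairing penalty: 2 pairs vs 0 in the high-spin reference → 2 extra × P = 35320 cm⁻¹.
Combining: -62730 + 35320 = -27410 cm⁻¹.

-27410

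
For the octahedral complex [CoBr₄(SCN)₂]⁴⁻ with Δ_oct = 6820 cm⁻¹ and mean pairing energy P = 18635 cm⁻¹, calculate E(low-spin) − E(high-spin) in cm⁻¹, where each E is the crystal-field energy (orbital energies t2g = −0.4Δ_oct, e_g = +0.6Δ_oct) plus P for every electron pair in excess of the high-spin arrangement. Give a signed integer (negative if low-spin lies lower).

Ligand charges: 4×(-1) from Br⁻ and 2×(-1) from SCN⁻ sum to -6; with overall charge -4, Co is +2.
Co is in group 9, so Co²⁺ is d⁷ (9 − 2 = 7).
In the high-spin limit (t2g^5 e_g^2) the orbital term is -0.8Δ_oct = -5456 cm⁻¹, with no excess pairing.
Low-spin t2g^6 e_g^1 gives -1.8Δ_oct = -12276 cm⁻¹, but forming 1 extra pair costs 1P = 18635 cm⁻¹, so E(LS) = -12276 + 18635 = 6359 cm⁻¹.
The difference is 6359 − (-5456) = 11815 cm⁻¹, so high-spin lies lower.

11815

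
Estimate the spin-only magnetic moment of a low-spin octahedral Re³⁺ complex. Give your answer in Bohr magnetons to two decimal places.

2.83 Bohr magnetons

Re sits in group 7; removing 3 electrons leaves Re³⁺ with 7 − 3 = 4 d electrons.
Configuration: t2g^4 e_g^0 → 2 unpaired electrons.
μ(spin-only) = √[2(2+2)] = √8 ≈ 2.83 Bohr magnetons.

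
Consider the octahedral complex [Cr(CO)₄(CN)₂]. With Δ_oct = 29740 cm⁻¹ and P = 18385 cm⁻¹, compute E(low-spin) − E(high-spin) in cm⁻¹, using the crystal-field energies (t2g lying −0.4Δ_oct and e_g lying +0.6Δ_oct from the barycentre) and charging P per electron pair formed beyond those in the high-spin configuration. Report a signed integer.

-11355

Ligand charges: 4×(+0) from CO and 2×(-1) from CN⁻ sum to -2; with overall charge +0, Cr is +2.
Cr is in group 6, so Cr²⁺ is d⁴ (6 − 2 = 4).
In the high-spin limit (t2g^3 e_g^1) the orbital term is -0.6Δ_oct = -17844 cm⁻¹, with no excess pairing.
For low-spin the configuration is t2g^4 e_g^0: orbital energy -1.6 × 29740 = -47584 cm⁻¹, and 1 additional pair relative to high-spin adds 18385 cm⁻¹, giving -29199 cm⁻¹.
E(LS) − E(HS) = -29199 − (-17844) = -11355 cm⁻¹.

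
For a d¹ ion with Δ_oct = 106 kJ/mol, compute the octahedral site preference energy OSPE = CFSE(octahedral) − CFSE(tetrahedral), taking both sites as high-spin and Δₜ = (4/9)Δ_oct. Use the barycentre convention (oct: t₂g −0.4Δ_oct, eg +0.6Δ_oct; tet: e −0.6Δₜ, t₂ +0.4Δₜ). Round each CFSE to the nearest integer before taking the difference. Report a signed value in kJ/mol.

Octahedral high-spin t₂g¹ eg⁰: CFSE = -0.4 × 106 = -42 kJ/mol.
Tetrahedral e¹ t₂⁰ gives -0.6Δₜ = -0.6 × (4/9) × 106 = -28 kJ/mol.
Subtracting, OSPE = -42 − (-28) = -14 kJ/mol.

-14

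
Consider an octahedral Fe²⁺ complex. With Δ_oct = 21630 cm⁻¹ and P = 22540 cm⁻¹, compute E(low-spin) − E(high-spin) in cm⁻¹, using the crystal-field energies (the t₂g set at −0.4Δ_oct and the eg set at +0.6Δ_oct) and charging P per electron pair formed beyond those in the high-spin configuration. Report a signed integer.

1820

Group 8 minus oxidation state +2 gives a d⁶ configuration for Fe²⁺.
High-spin: t₂g⁴ eg², CFSE = -0.4Δ_oct = -8652 cm⁻¹.
Low-spin t₂g⁶ eg⁰ gives -2.4Δ_oct = -51912 cm⁻¹, but forming 2 extra pairs costs 2P = 45080 cm⁻¹, so E(LS) = -51912 + 45080 = -6832 cm⁻¹.
The difference is -6832 − (-8652) = 1820 cm⁻¹, so high-spin lies lower.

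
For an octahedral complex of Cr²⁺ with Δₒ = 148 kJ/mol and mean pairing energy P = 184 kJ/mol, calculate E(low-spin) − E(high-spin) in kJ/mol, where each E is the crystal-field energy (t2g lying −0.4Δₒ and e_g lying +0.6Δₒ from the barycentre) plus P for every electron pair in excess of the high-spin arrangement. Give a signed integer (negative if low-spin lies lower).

36

Cr sits in group 6; removing 2 electrons leaves Cr²⁺ with 6 − 2 = 4 d electrons.
In the high-spin limit (t2g^3 e_g^1) the orbital term is -0.6Δₒ = -89 kJ/mol, with no excess pairing.
Low-spin t2g^4 e_g^0 gives -1.6Δₒ = -237 kJ/mol, but forming 1 extra pair costs 1P = 184 kJ/mol, so E(LS) = -237 + 184 = -53 kJ/mol.
Thus E(LS) − E(HS) = 36 kJ/mol.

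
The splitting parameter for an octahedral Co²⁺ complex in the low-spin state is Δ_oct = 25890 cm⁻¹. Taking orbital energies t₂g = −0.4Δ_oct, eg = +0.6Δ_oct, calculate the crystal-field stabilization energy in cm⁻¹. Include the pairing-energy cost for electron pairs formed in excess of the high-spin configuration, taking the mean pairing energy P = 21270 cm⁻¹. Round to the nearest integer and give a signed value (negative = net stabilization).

-25332

Group 9 minus oxidation state +2 gives a d⁷ configuration for Co²⁺.
Electron filling gives t₂g⁶ eg¹.
The orbital stabilization is -1.8Δ_oct = -1.8 × 25890 = -46602 cm⁻¹.
High-spin d⁷ would be t₂g⁵ eg² with 2 pairs; low-spin has 3, so 1 excess pair costs +1P = +21270 cm⁻¹.
Overall CFSE = -46602 + 21270 = -25332 cm⁻¹.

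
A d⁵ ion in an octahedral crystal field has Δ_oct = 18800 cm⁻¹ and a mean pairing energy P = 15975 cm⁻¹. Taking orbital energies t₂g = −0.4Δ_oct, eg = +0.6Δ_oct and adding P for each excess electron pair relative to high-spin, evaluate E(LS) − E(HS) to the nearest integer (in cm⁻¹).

High-spin: t₂g³ eg², CFSE = 0.0Δ_oct = 0 cm⁻¹.
Low-spin t₂g⁵ eg⁰ gives -2.0Δ_oct = -37600 cm⁻¹, but forming 2 extra pairs costs 2P = 31950 cm⁻¹, so E(LS) = -37600 + 31950 = -5650 cm⁻¹.
Thus E(LS) − E(HS) = -5650 cm⁻¹.

-5650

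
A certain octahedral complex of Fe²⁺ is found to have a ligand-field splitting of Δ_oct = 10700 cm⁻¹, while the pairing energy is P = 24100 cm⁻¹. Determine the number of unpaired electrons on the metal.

4

Fe²⁺: group 8, so d-count = 8 − 2 = 6.
Δ_oct < P, so pairing is avoided: the ground state is high-spin.
Filling d⁶ accordingly: t₂g⁴ eg².
Unpaired electrons: 4.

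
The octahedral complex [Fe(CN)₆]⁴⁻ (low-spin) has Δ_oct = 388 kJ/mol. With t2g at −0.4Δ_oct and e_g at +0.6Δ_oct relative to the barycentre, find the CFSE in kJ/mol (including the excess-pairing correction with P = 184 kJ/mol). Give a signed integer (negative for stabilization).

-563

Each CN⁻ contributes -1; 6 × (-1) = -6. With overall charge -4, Fe is in the +2 oxidation state.
Fe²⁺: group 8, so d-count = 8 − 2 = 6.
Electron filling gives t2g^6 e_g^0.
CFSE(orbital) = 6×(-0.4Δ_oct) + 0×(0.6Δ_oct) = -2.4Δ_oct; with Δ_oct = 388 kJ/mol that is -931 kJ/mol.
High-spin d⁶ would be t2g^4 e_g^2 with 1 pair; low-spin has 3, so 2 excess pairs cost +2P = +368 kJ/mol.
Overall CFSE = -931 + 368 = -563 kJ/mol.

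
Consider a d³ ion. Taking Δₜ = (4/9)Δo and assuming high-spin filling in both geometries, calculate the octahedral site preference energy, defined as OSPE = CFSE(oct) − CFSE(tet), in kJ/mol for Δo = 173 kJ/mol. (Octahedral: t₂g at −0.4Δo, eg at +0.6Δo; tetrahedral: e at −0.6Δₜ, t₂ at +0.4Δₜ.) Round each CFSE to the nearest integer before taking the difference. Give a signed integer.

-146

Octahedral (high-spin): t₂g³ eg⁰, CFSE = 3(−0.4) + 0(+0.6) = -1.2Δo = -1.2 × 173 = -208 kJ/mol.
In a tetrahedral site the filling is e² t₂¹: CFSE(tet) = -0.8Δₜ = -0.8 × (4/9)(173) = -62 kJ/mol.
OSPE = CFSE(oct) − CFSE(tet) = -208 − (-62) = -146 kJ/mol.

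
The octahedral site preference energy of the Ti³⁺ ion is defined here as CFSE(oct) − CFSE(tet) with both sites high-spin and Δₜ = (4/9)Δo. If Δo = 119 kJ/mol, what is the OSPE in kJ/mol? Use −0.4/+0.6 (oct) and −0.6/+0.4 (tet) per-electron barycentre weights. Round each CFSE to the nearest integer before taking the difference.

-16

Ti is in group 4, so Ti³⁺ is d¹ (4 − 3 = 1).
Octahedral (high-spin): t₂g¹ eg⁰, CFSE = 1(−0.4) + 0(+0.6) = -0.4Δo = -0.4 × 119 = -48 kJ/mol.
Tetrahedral e¹ t₂⁰ gives -0.6Δₜ = -0.6 × (4/9) × 119 = -32 kJ/mol.
OSPE = CFSE(oct) − CFSE(tet) = -48 − (-32) = -16 kJ/mol.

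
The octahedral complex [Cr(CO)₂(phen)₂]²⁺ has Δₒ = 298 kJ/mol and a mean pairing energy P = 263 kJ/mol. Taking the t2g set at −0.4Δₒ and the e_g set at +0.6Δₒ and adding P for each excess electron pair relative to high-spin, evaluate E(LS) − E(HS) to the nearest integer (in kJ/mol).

Ligand charges: 2×(+0) from CO and 2×(+0) from phen sum to +0; with overall charge +2, Cr is +2.
Group 6 minus oxidation state +2 gives a d⁴ configuration for Cr²⁺.
High-spin: t2g^3 e_g^1, CFSE = -0.6Δₒ = -179 kJ/mol.
For low-spin the configuration is t2g^4 e_g^0: orbital energy -1.6 × 298 = -477 kJ/mol, and 1 additional pair relative to high-spin adds 263 kJ/mol, giving -214 kJ/mol.
Thus E(LS) − E(HS) = -35 kJ/mol.

-35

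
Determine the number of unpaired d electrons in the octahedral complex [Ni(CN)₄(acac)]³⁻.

Ligand charges: 4×(-1) from CN⁻ and 1×(-1) from acac⁻ sum to -5; with overall charge -3, Ni is +2.
Ni sits in group 10; removing 2 electrons leaves Ni²⁺ with 10 − 2 = 8 d electrons.
Configuration: t2g^6 e_g^2, giving 2 unpaired electrons.

2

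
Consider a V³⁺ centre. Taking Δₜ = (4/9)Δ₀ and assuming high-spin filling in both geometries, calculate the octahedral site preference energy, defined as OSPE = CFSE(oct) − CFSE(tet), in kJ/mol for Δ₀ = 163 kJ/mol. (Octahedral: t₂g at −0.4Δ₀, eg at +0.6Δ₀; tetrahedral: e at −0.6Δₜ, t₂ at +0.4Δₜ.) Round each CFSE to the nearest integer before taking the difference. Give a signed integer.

V³⁺: group 5, so d-count = 5 − 3 = 2.
Octahedral high-spin t2g^2 e_g^0: CFSE = -0.8 × 163 = -130 kJ/mol.
In a tetrahedral site the filling is e^2 t2^0: CFSE(tet) = -1.2Δₜ = -1.2 × (4/9)(163) = -87 kJ/mol.
OSPE = -130 − (-87) = -43 kJ/mol.

-43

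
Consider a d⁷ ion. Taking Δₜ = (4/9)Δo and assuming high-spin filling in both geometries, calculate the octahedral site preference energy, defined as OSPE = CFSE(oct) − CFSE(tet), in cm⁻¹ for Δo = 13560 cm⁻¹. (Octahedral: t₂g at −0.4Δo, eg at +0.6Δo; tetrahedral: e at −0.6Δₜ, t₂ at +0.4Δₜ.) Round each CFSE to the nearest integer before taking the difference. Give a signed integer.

In an octahedral site d⁷ (HS) is t₂g⁵ eg², giving CFSE(oct) = -0.8Δo = -10848 cm⁻¹.
Tetrahedral e⁴ t₂³ gives -1.2Δₜ = -1.2 × (4/9) × 13560 = -7232 cm⁻¹.
Subtracting, OSPE = -10848 − (-7232) = -3616 cm⁻¹.

-3616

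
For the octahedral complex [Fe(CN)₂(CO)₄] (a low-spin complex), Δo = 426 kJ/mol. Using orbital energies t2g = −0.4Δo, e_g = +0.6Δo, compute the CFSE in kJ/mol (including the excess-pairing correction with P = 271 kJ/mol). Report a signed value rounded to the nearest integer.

Ligand charges: 2×(-1) from CN⁻ and 4×(+0) from CO sum to -2; with overall charge +0, Fe is +2.
Fe sits in group 8; removing 2 electrons leaves Fe²⁺ with 8 − 2 = 6 d electrons.
The d⁶ electrons fill as t2g^6 e_g^0.
The orbital stabilization is -2.4Δo = -2.4 × 426 = -1022 kJ/mol.
High-spin d⁶ would be t2g^4 e_g^2 with 1 pair; low-spin has 3, so 2 excess pairs cost +2P = +542 kJ/mol.
Overall CFSE = -1022 + 542 = -480 kJ/mol.

-480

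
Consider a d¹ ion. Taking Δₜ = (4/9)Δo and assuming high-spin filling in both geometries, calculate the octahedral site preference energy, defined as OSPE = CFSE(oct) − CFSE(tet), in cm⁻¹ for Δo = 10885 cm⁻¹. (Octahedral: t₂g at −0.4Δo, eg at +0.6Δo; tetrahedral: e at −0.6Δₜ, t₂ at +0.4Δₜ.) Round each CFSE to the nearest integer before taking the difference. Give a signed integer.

Octahedral high-spin t₂g¹ eg⁰: CFSE = -0.4 × 10885 = -4354 cm⁻¹.
Tetrahedral e¹ t₂⁰ gives -0.6Δₜ = -0.6 × (4/9) × 10885 = -2903 cm⁻¹.
Subtracting, OSPE = -4354 − (-2903) = -1451 cm⁻¹.

-1451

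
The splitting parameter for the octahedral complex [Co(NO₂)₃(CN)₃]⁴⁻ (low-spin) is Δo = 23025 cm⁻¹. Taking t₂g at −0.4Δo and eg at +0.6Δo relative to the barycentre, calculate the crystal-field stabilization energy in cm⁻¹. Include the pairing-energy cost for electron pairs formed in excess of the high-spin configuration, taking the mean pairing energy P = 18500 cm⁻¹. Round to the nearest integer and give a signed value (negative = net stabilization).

-22945

Ligand charges: 3×(-1) from NO₂⁻ and 3×(-1) from CN⁻ sum to -6; with overall charge -4, Co is +2.
Co is in group 9, so Co²⁺ is d⁷ (9 − 2 = 7).
Configuration: t₂g⁶ eg¹.
CFSE(orbital) = 6×(-0.4Δo) + 1×(0.6Δo) = -1.8Δo; with Δo = 23025 cm⁻¹ that is -41445 cm⁻¹.
High-spin d⁷ would be t₂g⁵ eg² with 2 pairs; low-spin has 3, so 1 excess pair costs +1P = +18500 cm⁻¹.
Net CFSE = -41445 + 18500 = -22945 cm⁻¹.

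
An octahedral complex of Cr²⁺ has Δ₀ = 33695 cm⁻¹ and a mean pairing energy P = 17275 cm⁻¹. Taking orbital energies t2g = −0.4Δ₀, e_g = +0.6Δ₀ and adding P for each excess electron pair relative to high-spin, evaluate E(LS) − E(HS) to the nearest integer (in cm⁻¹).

Cr²⁺: group 6, so d-count = 6 − 2 = 4.
In the high-spin limit (t2g^3 e_g^1) the orbital term is -0.6Δ₀ = -20217 cm⁻¹, with no excess pairing.
For low-spin the configuration is t2g^4 e_g^0: orbital energy -1.6 × 33695 = -53912 cm⁻¹, and 1 additional pair relative to high-spin adds 17275 cm⁻¹, giving -36637 cm⁻¹.
The difference is -36637 − (-20217) = -16420 cm⁻¹, so low-spin lies lower.

-16420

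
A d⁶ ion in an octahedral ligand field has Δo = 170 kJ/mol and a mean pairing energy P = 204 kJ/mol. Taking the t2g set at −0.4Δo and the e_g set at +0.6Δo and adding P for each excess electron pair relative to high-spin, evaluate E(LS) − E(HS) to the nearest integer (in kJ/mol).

68

In the high-spin limit (t2g^4 e_g^2) the orbital term is -0.4Δo = -68 kJ/mol, with no excess pairing.
Low-spin t2g^6 e_g^0 gives -2.4Δo = -408 kJ/mol, but forming 2 extra pairs costs 2P = 408 kJ/mol, so E(LS) = -408 + 408 = 0 kJ/mol.
Thus E(LS) − E(HS) = 68 kJ/mol.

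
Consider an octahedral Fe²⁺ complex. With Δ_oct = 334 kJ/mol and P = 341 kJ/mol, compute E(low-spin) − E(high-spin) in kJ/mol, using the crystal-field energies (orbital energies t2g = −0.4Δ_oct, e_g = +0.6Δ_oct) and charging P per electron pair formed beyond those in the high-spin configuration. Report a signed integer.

14

Fe²⁺: group 8, so d-count = 8 − 2 = 6.
High-spin d⁶ fills as t2g^4 e_g^2 with CFSE 4(−0.4) + 2(+0.6) = -0.4Δ_oct = -134 kJ/mol.
Low-spin t2g^6 e_g^0 gives -2.4Δ_oct = -802 kJ/mol, but forming 2 extra pairs costs 2P = 682 kJ/mol, so E(LS) = -802 + 682 = -120 kJ/mol.
Thus E(LS) − E(HS) = 14 kJ/mol.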